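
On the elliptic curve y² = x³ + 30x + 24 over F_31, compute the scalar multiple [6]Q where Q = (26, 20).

(25, 0)

Repeated addition: build up to 6Q.
2Q: tangent at (26, 20): λ = (3·26² + 30)/(2·20) ≡ 12/9. 9⁻¹ ≡ 7 (mod 31) since 9·7 = 63 ≡ 1, so λ ≡ 12·7 ≡ 22.
  x = λ² - 26 - 26 = 484 - 52 ≡ 29; y = λ·(26 - 29) - 20 ≡ 7. → (29, 7)
3Q: (29, 7) + (26, 20). λ = (20 - 7)/(26 - 29) ≡ 13/28 mod 31. 28⁻¹ ≡ 10 (mod 31), so λ ≡ 6.
  x = λ² - 29 - 26 = 36 - 55 ≡ 12; y = λ·(29 - 12) - 7 ≡ 2. → (12, 2)
4Q: (12, 2) + (26, 20). λ = (20 - 2)/(26 - 12) ≡ 18/14 mod 31. 14⁻¹ ≡ 20 (mod 31), so λ ≡ 19.
  x = λ² - 12 - 26 = 361 - 38 ≡ 13; y = λ·(12 - 13) - 2 ≡ 10. → (13, 10)
5Q: (13, 10) + (26, 20). λ = (20 - 10)/(26 - 13) ≡ 10/13 mod 31. 13⁻¹ ≡ 12 (mod 31), so λ ≡ 27.
  x = λ² - 13 - 26 = 729 - 39 ≡ 8; y = λ·(13 - 8) - 10 ≡ 1. → (8, 1)
6Q: (8, 1) + (26, 20). λ = (20 - 1)/(26 - 8) ≡ 19/18 mod 31. 18⁻¹ ≡ 19 (mod 31) since 18·19 = 342 ≡ 1, so λ ≡ 20.
  x = λ² - 8 - 26 = 400 - 34 ≡ 25; y = λ·(8 - 25) - 1 ≡ 0. → (25, 0)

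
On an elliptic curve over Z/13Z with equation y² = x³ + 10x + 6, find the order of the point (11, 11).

7

2P: tangent at (11, 11): λ = (3·11² + 10)/(2·11) ≡ 9/9. 9⁻¹ ≡ 3 (mod 13), so λ ≡ 9·3 ≡ 1.
  x = λ² - 11 - 11 = 1 - 22 ≡ 5; y = λ·(11 - 5) - 11 ≡ 8. → (5, 8)
3P: (5, 8) + (11, 11). λ = (11 - 8)/(11 - 5) ≡ 3/6 mod 13. 6⁻¹ ≡ 11 (mod 13), so λ ≡ 7.
  x = λ² - 5 - 11 = 49 - 16 ≡ 7; y = λ·(5 - 7) - 8 ≡ 4. → (7, 4)
4P: (7, 4) + (11, 11). λ = (11 - 4)/(11 - 7) ≡ 7/4 mod 13. 4⁻¹ ≡ 10 (mod 13), so λ ≡ 5.
  x = λ² - 7 - 11 = 25 - 18 ≡ 7; y = λ·(7 - 7) - 4 ≡ 9. → (7, 9)
5P: (7, 9) + (11, 11). λ = (11 - 9)/(11 - 7) ≡ 2/4 mod 13. 4⁻¹ ≡ 10 (mod 13), so λ ≡ 7.
  x = λ² - 7 - 11 = 49 - 18 ≡ 5; y = λ·(7 - 5) - 9 ≡ 5. → (5, 5)
6P: (5, 5) + (11, 11). λ = (11 - 5)/(11 - 5) ≡ 6/6 mod 13. 6⁻¹ ≡ 11 (mod 13), so λ ≡ 1.
  x = λ² - 5 - 11 = 1 - 16 ≡ 11; y = λ·(5 - 11) - 5 ≡ 2. → (11, 2)
7P: (11, 2) + (11, 11): same x and y₁ ≡ -y₂, so the sum is O.
7P = O, so the order is 7.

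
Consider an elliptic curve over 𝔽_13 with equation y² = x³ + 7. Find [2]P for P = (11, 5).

tangent at (11, 5): λ = (3·11² + 0)/(2·5) ≡ 12/10. 10⁻¹ ≡ 4 (mod 13) since 10·4 = 40 ≡ 1, so λ ≡ 12·4 ≡ 9.
  x = λ² - 11 - 11 = 81 - 22 ≡ 7; y = λ·(11 - 7) - 5 ≡ 5. → (7, 5)

(7, 5)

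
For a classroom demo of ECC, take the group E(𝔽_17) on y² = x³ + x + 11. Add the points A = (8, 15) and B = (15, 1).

(8, 15) + (15, 1). λ = (1 - 15)/(15 - 8) ≡ 3/7 mod 17. 7⁻¹ ≡ 5 (mod 17) since 7·5 = 35 ≡ 1, so λ ≡ 15.
  x = λ² - 8 - 15 = 225 - 23 ≡ 15; y = λ·(8 - 15) - 15 ≡ 16. → (15, 16)

(15, 16)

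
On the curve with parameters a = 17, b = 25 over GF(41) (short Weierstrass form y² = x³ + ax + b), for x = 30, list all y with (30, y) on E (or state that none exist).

x³ + 17x + 25 = 27535 ≡ 24 (mod 41).
24 is a non-residue mod 41; no y exists.

none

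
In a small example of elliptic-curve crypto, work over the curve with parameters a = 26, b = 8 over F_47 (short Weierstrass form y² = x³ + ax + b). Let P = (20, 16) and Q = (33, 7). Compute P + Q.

(20, 16) + (33, 7). λ = (7 - 16)/(33 - 20) ≡ 38/13 mod 47. 13⁻¹ ≡ 29 (mod 47), so λ ≡ 21.
  x = λ² - 20 - 33 = 441 - 53 ≡ 12; y = λ·(20 - 12) - 16 ≡ 11. → (12, 11)

(12, 11)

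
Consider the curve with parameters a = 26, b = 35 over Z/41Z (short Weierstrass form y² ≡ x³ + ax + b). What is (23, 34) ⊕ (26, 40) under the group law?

(23, 34) + (26, 40). λ = (40 - 34)/(26 - 23) ≡ 6/3 mod 41. 3⁻¹ ≡ 14 (mod 41) since 3·14 = 42 ≡ 1, so λ ≡ 2.
  x = λ² - 23 - 26 = 4 - 49 ≡ 37; y = λ·(23 - 37) - 34 ≡ 20. → (37, 20)

(37, 20)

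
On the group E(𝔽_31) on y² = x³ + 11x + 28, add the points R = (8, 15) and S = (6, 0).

(8, 15) + (6, 0). λ = (0 - 15)/(6 - 8) ≡ 16/29 mod 31. 29⁻¹ ≡ 15 (mod 31) since 29·15 = 435 ≡ 1, so λ ≡ 23.
  x = λ² - 8 - 6 = 529 - 14 ≡ 19; y = λ·(8 - 19) - 15 ≡ 11. → (19, 11)

(19, 11)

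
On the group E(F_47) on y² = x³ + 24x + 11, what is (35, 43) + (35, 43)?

tangent at (35, 43): λ = (3·35² + 24)/(2·43) ≡ 33/39. 39⁻¹ ≡ 41 (mod 47) since 39·41 = 1599 ≡ 1, so λ ≡ 33·41 ≡ 37.
  x = λ² - 35 - 35 = 1369 - 70 ≡ 30; y = λ·(35 - 30) - 43 ≡ 1. → (30, 1)

(30, 1)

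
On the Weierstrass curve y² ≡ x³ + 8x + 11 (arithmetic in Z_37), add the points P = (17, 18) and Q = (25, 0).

(17, 18) + (25, 0). λ = (0 - 18)/(25 - 17) ≡ 19/8 mod 37. 8⁻¹ ≡ 14 (mod 37) since 8·14 = 112 ≡ 1, so λ ≡ 7.
  x = λ² - 17 - 25 = 49 - 42 ≡ 7; y = λ·(17 - 7) - 18 ≡ 15. → (7, 15)

(7, 15)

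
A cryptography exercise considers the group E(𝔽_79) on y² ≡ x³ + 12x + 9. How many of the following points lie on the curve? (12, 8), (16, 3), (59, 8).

(12, 8): 8² ≡ 64, rhs ≡ 64 → on.
(16, 3): 3² ≡ 9, rhs ≡ 31 → off.
(59, 8): 8² ≡ 64, rhs ≡ 64 → on.

2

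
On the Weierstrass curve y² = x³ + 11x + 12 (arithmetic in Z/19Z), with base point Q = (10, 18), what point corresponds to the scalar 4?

(6, 16)

Double-and-add on 4 = (100)₂. Start with Q = (10, 18) for the leading 1-bit.
double: tangent at (10, 18): λ = (3·10² + 11)/(2·18) ≡ 7/17. 17⁻¹ ≡ 9 (mod 19), so λ ≡ 7·9 ≡ 6.
  x = λ² - 10 - 10 = 36 - 20 ≡ 16; y = λ·(10 - 16) - 18 ≡ 3. → (16, 3)
double: tangent at (16, 3): λ = (3·16² + 11)/(2·3) ≡ 0/6. 6⁻¹ ≡ 16 (mod 19), so λ ≡ 0·16 ≡ 0.
  x = λ² - 16 - 16 = 0 - 32 ≡ 6; y = λ·(16 - 6) - 3 ≡ 16. → (6, 16)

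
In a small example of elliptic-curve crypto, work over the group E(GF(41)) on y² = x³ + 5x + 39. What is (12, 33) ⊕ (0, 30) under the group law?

(6, 30)

(12, 33) + (0, 30). λ = (30 - 33)/(0 - 12) ≡ 38/29 mod 41. 29⁻¹ ≡ 17 (mod 41), so λ ≡ 31.
  x = λ² - 12 - 0 = 961 - 12 ≡ 6; y = λ·(12 - 6) - 33 ≡ 30. → (6, 30)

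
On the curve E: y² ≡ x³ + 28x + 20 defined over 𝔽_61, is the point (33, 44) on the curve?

no

y² = 44² ≡ 45; x³ + 28x + 20 = 36881 ≡ 37 (mod 61). 45 ≠ 37.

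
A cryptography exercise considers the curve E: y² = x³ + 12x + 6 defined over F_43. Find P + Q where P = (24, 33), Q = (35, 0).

(36, 3)

(24, 33) + (35, 0). λ = (0 - 33)/(35 - 24) ≡ 10/11 mod 43. 11⁻¹ ≡ 4 (mod 43) since 11·4 = 44 ≡ 1, so λ ≡ 40.
  x = λ² - 24 - 35 = 1600 - 59 ≡ 36; y = λ·(24 - 36) - 33 ≡ 3. → (36, 3)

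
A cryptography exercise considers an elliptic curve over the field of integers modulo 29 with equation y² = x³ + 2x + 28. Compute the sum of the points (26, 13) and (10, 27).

(6, 13)

(26, 13) + (10, 27). λ = (27 - 13)/(10 - 26) ≡ 14/13 mod 29. 13⁻¹ ≡ 9 (mod 29) since 13·9 = 117 ≡ 1, so λ ≡ 10.
  x = λ² - 26 - 10 = 100 - 36 ≡ 6; y = λ·(26 - 6) - 13 ≡ 13. → (6, 13)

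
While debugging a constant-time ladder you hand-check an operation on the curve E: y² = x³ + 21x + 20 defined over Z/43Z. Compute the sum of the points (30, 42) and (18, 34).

(5, 32)

(30, 42) + (18, 34). λ = (34 - 42)/(18 - 30) ≡ 35/31 mod 43. 31⁻¹ ≡ 25 (mod 43) since 31·25 = 775 ≡ 1, so λ ≡ 15.
  x = λ² - 30 - 18 = 225 - 48 ≡ 5; y = λ·(30 - 5) - 42 ≡ 32. → (5, 32)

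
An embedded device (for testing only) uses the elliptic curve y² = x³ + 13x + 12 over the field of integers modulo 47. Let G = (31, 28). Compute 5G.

Double-and-add on 5 = (101)₂. Start with G = (31, 28) for the leading 1-bit.
double: tangent at (31, 28): λ = (3·31² + 13)/(2·28) ≡ 29/9. 9⁻¹ ≡ 21 (mod 47) since 9·21 = 189 ≡ 1, so λ ≡ 29·21 ≡ 45.
  x = λ² - 31 - 31 = 2025 - 62 ≡ 36; y = λ·(31 - 36) - 28 ≡ 29. → (36, 29)
double: tangent at (36, 29): λ = (3·36² + 13)/(2·29) ≡ 0/11. 11⁻¹ ≡ 30 (mod 47), so λ ≡ 0·30 ≡ 0.
  x = λ² - 36 - 36 = 0 - 72 ≡ 22; y = λ·(36 - 22) - 29 ≡ 18. → (22, 18)
add G: (22, 18) + (31, 28). λ = (28 - 18)/(31 - 22) ≡ 10/9 mod 47. 9⁻¹ ≡ 21 (mod 47), so λ ≡ 22.
  x = λ² - 22 - 31 = 484 - 53 ≡ 8; y = λ·(22 - 8) - 18 ≡ 8. → (8, 8)

(8, 8)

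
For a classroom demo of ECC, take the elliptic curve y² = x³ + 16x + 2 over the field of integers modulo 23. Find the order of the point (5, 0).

2

2P: (5, 0) + (5, 0): same x and y₁ ≡ -y₂, so the sum is 𝒪.
2P = 𝒪, so the order is 2.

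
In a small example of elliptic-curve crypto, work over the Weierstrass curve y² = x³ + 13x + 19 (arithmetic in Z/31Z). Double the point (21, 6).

tangent at (21, 6): λ = (3·21² + 13)/(2·6) ≡ 3/12. 12⁻¹ ≡ 13 (mod 31) since 12·13 = 156 ≡ 1, so λ ≡ 3·13 ≡ 8.
  x = λ² - 21 - 21 = 64 - 42 ≡ 22; y = λ·(21 - 22) - 6 ≡ 17. → (22, 17)

(22, 17)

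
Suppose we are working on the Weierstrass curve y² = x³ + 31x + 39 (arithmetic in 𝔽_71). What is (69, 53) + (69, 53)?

tangent at (69, 53): λ = (3·69² + 31)/(2·53) ≡ 43/35. 35⁻¹ ≡ 69 (mod 71), so λ ≡ 43·69 ≡ 56.
  x = λ² - 69 - 69 = 3136 - 138 ≡ 16; y = λ·(69 - 16) - 53 ≡ 4. → (16, 4)

(16, 4)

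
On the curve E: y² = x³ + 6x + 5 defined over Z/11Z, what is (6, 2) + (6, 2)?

(0, 4)

tangent at (6, 2): λ = (3·6² + 6)/(2·2) ≡ 4/4. 4⁻¹ ≡ 3 (mod 11) since 4·3 = 12 ≡ 1, so λ ≡ 4·3 ≡ 1.
  x = λ² - 6 - 6 = 1 - 12 ≡ 0; y = λ·(6 - 0) - 2 ≡ 4. → (0, 4)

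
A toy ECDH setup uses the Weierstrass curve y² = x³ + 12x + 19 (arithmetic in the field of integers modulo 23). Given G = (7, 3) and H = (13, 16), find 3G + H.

First 3G:
Repeated addition: build up to 3G.
2G: tangent at (7, 3): λ = (3·7² + 12)/(2·3) ≡ 21/6. 6⁻¹ ≡ 4 (mod 23), so λ ≡ 21·4 ≡ 15.
  x = λ² - 7 - 7 = 225 - 14 ≡ 4; y = λ·(7 - 4) - 3 ≡ 19. → (4, 19)
3G: (4, 19) + (7, 3). λ = (3 - 19)/(7 - 4) ≡ 7/3 mod 23. 3⁻¹ ≡ 8 (mod 23), so λ ≡ 10.
  x = λ² - 4 - 7 = 100 - 11 ≡ 20; y = λ·(4 - 20) - 19 ≡ 5. → (20, 5)
3G = (20, 5).
Finally 3G + H:
(20, 5) + (13, 16). λ = (16 - 5)/(13 - 20) ≡ 11/16 mod 23. 16⁻¹ ≡ 13 (mod 23), so λ ≡ 5.
  x = λ² - 20 - 13 = 25 - 33 ≡ 15; y = λ·(20 - 15) - 5 ≡ 20. → (15, 20)

(15, 20)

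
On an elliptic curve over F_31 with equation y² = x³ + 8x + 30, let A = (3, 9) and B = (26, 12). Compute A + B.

(3, 9) + (26, 12). λ = (12 - 9)/(26 - 3) ≡ 3/23 mod 31. 23⁻¹ ≡ 27 (mod 31), so λ ≡ 19.
  x = λ² - 3 - 26 = 361 - 29 ≡ 22; y = λ·(3 - 22) - 9 ≡ 2. → (22, 2)

(22, 2)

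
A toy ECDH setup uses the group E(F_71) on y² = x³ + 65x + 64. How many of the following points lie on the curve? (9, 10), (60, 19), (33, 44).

(9, 10): 10² ≡ 29, rhs ≡ 29 → on.
(60, 19): 19² ≡ 6, rhs ≡ 6 → on.
(33, 44): 44² ≡ 19, rhs ≡ 19 → on.

3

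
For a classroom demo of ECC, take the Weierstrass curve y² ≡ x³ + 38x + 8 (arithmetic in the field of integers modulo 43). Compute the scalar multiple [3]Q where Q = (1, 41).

(33, 2)

Repeated addition: build up to 3Q.
2Q: tangent at (1, 41): λ = (3·1² + 38)/(2·41) ≡ 41/39. 39⁻¹ ≡ 32 (mod 43), so λ ≡ 41·32 ≡ 22.
  x = λ² - 1 - 1 = 484 - 2 ≡ 9; y = λ·(1 - 9) - 41 ≡ 41. → (9, 41)
3Q: (9, 41) + (1, 41). λ = (41 - 41)/(1 - 9) ≡ 0/35 mod 43. 35⁻¹ ≡ 16 (mod 43), so λ ≡ 0.
  x = λ² - 9 - 1 = 0 - 10 ≡ 33; y = λ·(9 - 33) - 41 ≡ 2. → (33, 2)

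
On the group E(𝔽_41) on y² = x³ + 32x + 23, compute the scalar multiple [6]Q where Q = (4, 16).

(5, 12)

Double-and-add on 6 = (110)₂. Start with Q = (4, 16) for the leading 1-bit.
double: tangent at (4, 16): λ = (3·4² + 32)/(2·16) ≡ 39/32. 32⁻¹ ≡ 9 (mod 41), so λ ≡ 39·9 ≡ 23.
  x = λ² - 4 - 4 = 529 - 8 ≡ 29; y = λ·(4 - 29) - 16 ≡ 24. → (29, 24)
add Q: (29, 24) + (4, 16). λ = (16 - 24)/(4 - 29) ≡ 33/16 mod 41. 16⁻¹ ≡ 18 (mod 41) since 16·18 = 288 ≡ 1, so λ ≡ 20.
  x = λ² - 29 - 4 = 400 - 33 ≡ 39; y = λ·(29 - 39) - 24 ≡ 22. → (39, 22)
double: tangent at (39, 22): λ = (3·39² + 32)/(2·22) ≡ 3/3. 3⁻¹ ≡ 14 (mod 41), so λ ≡ 3·14 ≡ 1.
  x = λ² - 39 - 39 = 1 - 78 ≡ 5; y = λ·(39 - 5) - 22 ≡ 12. → (5, 12)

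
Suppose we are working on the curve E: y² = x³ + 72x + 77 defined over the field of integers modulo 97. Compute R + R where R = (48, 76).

(1, 21)

tangent at (48, 76): λ = (3·48² + 72)/(2·76) ≡ 0/55. 55⁻¹ ≡ 30 (mod 97), so λ ≡ 0·30 ≡ 0.
  x = λ² - 48 - 48 = 0 - 96 ≡ 1; y = λ·(48 - 1) - 76 ≡ 21. → (1, 21)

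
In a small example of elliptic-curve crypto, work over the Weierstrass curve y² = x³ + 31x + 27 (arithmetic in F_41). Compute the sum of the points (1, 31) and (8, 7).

(1, 31) + (8, 7). λ = (7 - 31)/(8 - 1) ≡ 17/7 mod 41. 7⁻¹ ≡ 6 (mod 41) since 7·6 = 42 ≡ 1, so λ ≡ 20.
  x = λ² - 1 - 8 = 400 - 9 ≡ 22; y = λ·(1 - 22) - 31 ≡ 0. → (22, 0)

(22, 0)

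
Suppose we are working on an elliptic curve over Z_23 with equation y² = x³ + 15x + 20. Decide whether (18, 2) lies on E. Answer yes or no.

yes

y² = 2² ≡ 4; x³ + 15x + 20 = 6122 ≡ 4 (mod 23). 4 = 4.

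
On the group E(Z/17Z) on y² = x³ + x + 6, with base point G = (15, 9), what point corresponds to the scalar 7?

Double-and-add on 7 = (111)₂. Start with G = (15, 9) for the leading 1-bit.
double: tangent at (15, 9): λ = (3·15² + 1)/(2·9) ≡ 13/1. 1⁻¹ ≡ 1 (mod 17), so λ ≡ 13·1 ≡ 13.
  x = λ² - 15 - 15 = 169 - 30 ≡ 3; y = λ·(15 - 3) - 9 ≡ 11. → (3, 11)
add G: (3, 11) + (15, 9). λ = (9 - 11)/(15 - 3) ≡ 15/12 mod 17. 12⁻¹ ≡ 10 (mod 17) since 12·10 = 120 ≡ 1, so λ ≡ 14.
  x = λ² - 3 - 15 = 196 - 18 ≡ 8; y = λ·(3 - 8) - 11 ≡ 4. → (8, 4)
double: tangent at (8, 4): λ = (3·8² + 1)/(2·4) ≡ 6/8. 8⁻¹ ≡ 15 (mod 17) since 8·15 = 120 ≡ 1, so λ ≡ 6·15 ≡ 5.
  x = λ² - 8 - 8 = 25 - 16 ≡ 9; y = λ·(8 - 9) - 4 ≡ 8. → (9, 8)
add G: (9, 8) + (15, 9). λ = (9 - 8)/(15 - 9) ≡ 1/6 mod 17. 6⁻¹ ≡ 3 (mod 17) since 6·3 = 18 ≡ 1, so λ ≡ 3.
  x = λ² - 9 - 15 = 9 - 24 ≡ 2; y = λ·(9 - 2) - 8 ≡ 13. → (2, 13)

(2, 13)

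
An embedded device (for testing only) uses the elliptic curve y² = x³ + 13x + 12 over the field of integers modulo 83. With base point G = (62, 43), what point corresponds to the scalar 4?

(80, 19)

Repeated addition: build up to 4G.
2G: tangent at (62, 43): λ = (3·62² + 13)/(2·43) ≡ 8/3. 3⁻¹ ≡ 28 (mod 83), so λ ≡ 8·28 ≡ 58.
  x = λ² - 62 - 62 = 3364 - 124 ≡ 3; y = λ·(62 - 3) - 43 ≡ 59. → (3, 59)
3G: (3, 59) + (62, 43). λ = (43 - 59)/(62 - 3) ≡ 67/59 mod 83. 59⁻¹ ≡ 38 (mod 83) since 59·38 = 2242 ≡ 1, so λ ≡ 56.
  x = λ² - 3 - 62 = 3136 - 65 ≡ 0; y = λ·(3 - 0) - 59 ≡ 26. → (0, 26)
4G: (0, 26) + (62, 43). λ = (43 - 26)/(62 - 0) ≡ 17/62 mod 83. 62⁻¹ ≡ 79 (mod 83), so λ ≡ 15.
  x = λ² - 0 - 62 = 225 - 62 ≡ 80; y = λ·(0 - 80) - 26 ≡ 19. → (80, 19)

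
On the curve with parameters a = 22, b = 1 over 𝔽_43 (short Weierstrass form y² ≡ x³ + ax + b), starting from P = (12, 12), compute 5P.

(7, 5)

Double-and-add on 5 = (101)₂. Start with P = (12, 12) for the leading 1-bit.
double: tangent at (12, 12): λ = (3·12² + 22)/(2·12) ≡ 24/24. 24⁻¹ ≡ 9 (mod 43), so λ ≡ 24·9 ≡ 1.
  x = λ² - 12 - 12 = 1 - 24 ≡ 20; y = λ·(12 - 20) - 12 ≡ 23. → (20, 23)
double: tangent at (20, 23): λ = (3·20² + 22)/(2·23) ≡ 18/3. 3⁻¹ ≡ 29 (mod 43) since 3·29 = 87 ≡ 1, so λ ≡ 18·29 ≡ 6.
  x = λ² - 20 - 20 = 36 - 40 ≡ 39; y = λ·(20 - 39) - 23 ≡ 35. → (39, 35)
add P: (39, 35) + (12, 12). λ = (12 - 35)/(12 - 39) ≡ 20/16 mod 43. 16⁻¹ ≡ 35 (mod 43), so λ ≡ 12.
  x = λ² - 39 - 12 = 144 - 51 ≡ 7; y = λ·(39 - 7) - 35 ≡ 5. → (7, 5)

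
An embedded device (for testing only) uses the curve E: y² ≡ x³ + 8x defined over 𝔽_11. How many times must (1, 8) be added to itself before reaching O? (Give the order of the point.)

6

2P: tangent at (1, 8): λ = (3·1² + 8)/(2·8) ≡ 0/5. 5⁻¹ ≡ 9 (mod 11), so λ ≡ 0·9 ≡ 0.
  x = λ² - 1 - 1 = 0 - 2 ≡ 9; y = λ·(1 - 9) - 8 ≡ 3. → (9, 3)
3P: (9, 3) + (1, 8). λ = (8 - 3)/(1 - 9) ≡ 5/3 mod 11. 3⁻¹ ≡ 4 (mod 11) since 3·4 = 12 ≡ 1, so λ ≡ 9.
  x = λ² - 9 - 1 = 81 - 10 ≡ 5; y = λ·(9 - 5) - 3 ≡ 0. → (5, 0)
4P: (5, 0) + (1, 8). λ = (8 - 0)/(1 - 5) ≡ 8/7 mod 11. 7⁻¹ ≡ 8 (mod 11), so λ ≡ 9.
  x = λ² - 5 - 1 = 81 - 6 ≡ 9; y = λ·(5 - 9) - 0 ≡ 8. → (9, 8)
5P: (9, 8) + (1, 8). λ = (8 - 8)/(1 - 9) ≡ 0/3 mod 11. 3⁻¹ ≡ 4 (mod 11) since 3·4 = 12 ≡ 1, so λ ≡ 0.
  x = λ² - 9 - 1 = 0 - 10 ≡ 1; y = λ·(9 - 1) - 8 ≡ 3. → (1, 3)
6P: (1, 3) + (1, 8): same x and y₁ ≡ -y₂, so the sum is O.
6P = O, so the order is 6.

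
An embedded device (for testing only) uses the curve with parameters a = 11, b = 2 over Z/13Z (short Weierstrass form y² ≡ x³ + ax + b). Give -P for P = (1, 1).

(1, 12)

-(1, 1) = (1, -1 mod 13) = (1, 12).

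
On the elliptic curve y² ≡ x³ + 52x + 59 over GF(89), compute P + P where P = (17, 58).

(5, 34)

tangent at (17, 58): λ = (3·17² + 52)/(2·58) ≡ 29/27. 27⁻¹ ≡ 33 (mod 89), so λ ≡ 29·33 ≡ 67.
  x = λ² - 17 - 17 = 4489 - 34 ≡ 5; y = λ·(17 - 5) - 58 ≡ 34. → (5, 34)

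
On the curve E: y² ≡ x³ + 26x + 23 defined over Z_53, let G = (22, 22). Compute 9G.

(23, 42)

Repeated addition: build up to 9G.
2G: tangent at (22, 22): λ = (3·22² + 26)/(2·22) ≡ 47/44. 44⁻¹ ≡ 47 (mod 53), so λ ≡ 47·47 ≡ 36.
  x = λ² - 22 - 22 = 1296 - 44 ≡ 33; y = λ·(22 - 33) - 22 ≡ 6. → (33, 6)
3G: (33, 6) + (22, 22). λ = (22 - 6)/(22 - 33) ≡ 16/42 mod 53. 42⁻¹ ≡ 24 (mod 53), so λ ≡ 13.
  x = λ² - 33 - 22 = 169 - 55 ≡ 8; y = λ·(33 - 8) - 6 ≡ 1. → (8, 1)
4G: (8, 1) + (22, 22). λ = (22 - 1)/(22 - 8) ≡ 21/14 mod 53. 14⁻¹ ≡ 19 (mod 53) since 14·19 = 266 ≡ 1, so λ ≡ 28.
  x = λ² - 8 - 22 = 784 - 30 ≡ 12; y = λ·(8 - 12) - 1 ≡ 46. → (12, 46)
5G: (12, 46) + (22, 22). λ = (22 - 46)/(22 - 12) ≡ 29/10 mod 53. 10⁻¹ ≡ 16 (mod 53) since 10·16 = 160 ≡ 1, so λ ≡ 40.
  x = λ² - 12 - 22 = 1600 - 34 ≡ 29; y = λ·(12 - 29) - 46 ≡ 16. → (29, 16)
6G: (29, 16) + (22, 22). λ = (22 - 16)/(22 - 29) ≡ 6/46 mod 53. 46⁻¹ ≡ 15 (mod 53) since 46·15 = 690 ≡ 1, so λ ≡ 37.
  x = λ² - 29 - 22 = 1369 - 51 ≡ 46; y = λ·(29 - 46) - 16 ≡ 44. → (46, 44)
7G: (46, 44) + (22, 22). λ = (22 - 44)/(22 - 46) ≡ 31/29 mod 53. 29⁻¹ ≡ 11 (mod 53) since 29·11 = 319 ≡ 1, so λ ≡ 23.
  x = λ² - 46 - 22 = 529 - 68 ≡ 37; y = λ·(46 - 37) - 44 ≡ 4. → (37, 4)
8G: (37, 4) + (22, 22). λ = (22 - 4)/(22 - 37) ≡ 18/38 mod 53. 38⁻¹ ≡ 7 (mod 53), so λ ≡ 20.
  x = λ² - 37 - 22 = 400 - 59 ≡ 23; y = λ·(37 - 23) - 4 ≡ 11. → (23, 11)
9G: (23, 11) + (22, 22). λ = (22 - 11)/(22 - 23) ≡ 11/52 mod 53. 52⁻¹ ≡ 52 (mod 53), so λ ≡ 42.
  x = λ² - 23 - 22 = 1764 - 45 ≡ 23; y = λ·(23 - 23) - 11 ≡ 42. → (23, 42)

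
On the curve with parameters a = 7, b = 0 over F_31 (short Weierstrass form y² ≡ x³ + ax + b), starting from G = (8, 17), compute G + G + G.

(7, 12)

Repeated addition: build up to 3G.
2G: tangent at (8, 17): λ = (3·8² + 7)/(2·17) ≡ 13/3. 3⁻¹ ≡ 21 (mod 31) since 3·21 = 63 ≡ 1, so λ ≡ 13·21 ≡ 25.
  x = λ² - 8 - 8 = 625 - 16 ≡ 20; y = λ·(8 - 20) - 17 ≡ 24. → (20, 24)
3G: (20, 24) + (8, 17). λ = (17 - 24)/(8 - 20) ≡ 24/19 mod 31. 19⁻¹ ≡ 18 (mod 31), so λ ≡ 29.
  x = λ² - 20 - 8 = 841 - 28 ≡ 7; y = λ·(20 - 7) - 24 ≡ 12. → (7, 12)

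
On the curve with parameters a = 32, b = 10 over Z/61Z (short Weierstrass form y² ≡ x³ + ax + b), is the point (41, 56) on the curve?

y² = 56² ≡ 25; x³ + 32x + 10 = 70243 ≡ 32 (mod 61). 25 ≠ 32.

no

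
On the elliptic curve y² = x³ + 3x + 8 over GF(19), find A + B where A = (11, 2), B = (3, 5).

(9, 2)

(11, 2) + (3, 5). λ = (5 - 2)/(3 - 11) ≡ 3/11 mod 19. 11⁻¹ ≡ 7 (mod 19) since 11·7 = 77 ≡ 1, so λ ≡ 2.
  x = λ² - 11 - 3 = 4 - 14 ≡ 9; y = λ·(11 - 9) - 2 ≡ 2. → (9, 2)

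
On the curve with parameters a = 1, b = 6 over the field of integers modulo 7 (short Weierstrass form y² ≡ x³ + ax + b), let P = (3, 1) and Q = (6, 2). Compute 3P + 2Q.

First 3P:
Repeated addition: build up to 3P.
2P: tangent at (3, 1): λ = (3·3² + 1)/(2·1) ≡ 0/2. 2⁻¹ ≡ 4 (mod 7) since 2·4 = 8 ≡ 1, so λ ≡ 0·4 ≡ 0.
  x = λ² - 3 - 3 = 0 - 6 ≡ 1; y = λ·(3 - 1) - 1 ≡ 6. → (1, 6)
3P: (1, 6) + (3, 1). λ = (1 - 6)/(3 - 1) ≡ 2/2 mod 7. 2⁻¹ ≡ 4 (mod 7) since 2·4 = 8 ≡ 1, so λ ≡ 1.
  x = λ² - 1 - 3 = 1 - 4 ≡ 4; y = λ·(1 - 4) - 6 ≡ 5. → (4, 5)
3P = (4, 5).
Next 2Q:
Repeated addition: build up to 2Q.
2Q: tangent at (6, 2): λ = (3·6² + 1)/(2·2) ≡ 4/4. 4⁻¹ ≡ 2 (mod 7) since 4·2 = 8 ≡ 1, so λ ≡ 4·2 ≡ 1.
  x = λ² - 6 - 6 = 1 - 12 ≡ 3; y = λ·(6 - 3) - 2 ≡ 1. → (3, 1)
2Q = (3, 1).
Finally 3P + 2Q:
(4, 5) + (3, 1). λ = (1 - 5)/(3 - 4) ≡ 3/6 mod 7. 6⁻¹ ≡ 6 (mod 7), so λ ≡ 4.
  x = λ² - 4 - 3 = 16 - 7 ≡ 2; y = λ·(4 - 2) - 5 ≡ 3. → (2, 3)

(2, 3)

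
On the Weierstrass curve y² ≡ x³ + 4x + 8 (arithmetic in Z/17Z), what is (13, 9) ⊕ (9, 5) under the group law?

(13, 8)

(13, 9) + (9, 5). λ = (5 - 9)/(9 - 13) ≡ 13/13 mod 17. 13⁻¹ ≡ 4 (mod 17), so λ ≡ 1.
  x = λ² - 13 - 9 = 1 - 22 ≡ 13; y = λ·(13 - 13) - 9 ≡ 8. → (13, 8)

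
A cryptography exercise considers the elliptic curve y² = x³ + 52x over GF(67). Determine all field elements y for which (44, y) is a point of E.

29, 38

x³ + 52x + 0 = 87472 ≡ 37 (mod 67).
Square roots of 37 mod 67: 29 and 38 (since 29² = 841 ≡ 37).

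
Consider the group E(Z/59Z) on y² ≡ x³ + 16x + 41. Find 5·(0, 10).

(30, 26)

Write Q = (0, 10).
Repeated addition: build up to 5Q.
2Q: tangent at (0, 10): λ = (3·0² + 16)/(2·10) ≡ 16/20. 20⁻¹ ≡ 3 (mod 59), so λ ≡ 16·3 ≡ 48.
  x = λ² - 0 - 0 = 2304 - 0 ≡ 3; y = λ·(0 - 3) - 10 ≡ 23. → (3, 23)
3Q: (3, 23) + (0, 10). λ = (10 - 23)/(0 - 3) ≡ 46/56 mod 59. 56⁻¹ ≡ 39 (mod 59), so λ ≡ 24.
  x = λ² - 3 - 0 = 576 - 3 ≡ 42; y = λ·(3 - 42) - 23 ≡ 44. → (42, 44)
4Q: (42, 44) + (0, 10). λ = (10 - 44)/(0 - 42) ≡ 25/17 mod 59. 17⁻¹ ≡ 7 (mod 59), so λ ≡ 57.
  x = λ² - 42 - 0 = 3249 - 42 ≡ 21; y = λ·(42 - 21) - 44 ≡ 32. → (21, 32)
5Q: (21, 32) + (0, 10). λ = (10 - 32)/(0 - 21) ≡ 37/38 mod 59. 38⁻¹ ≡ 14 (mod 59), so λ ≡ 46.
  x = λ² - 21 - 0 = 2116 - 21 ≡ 30; y = λ·(21 - 30) - 32 ≡ 26. → (30, 26)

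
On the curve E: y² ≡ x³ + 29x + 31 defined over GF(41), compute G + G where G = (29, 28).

(29, 13)

tangent at (29, 28): λ = (3·29² + 29)/(2·28) ≡ 10/15. 15⁻¹ ≡ 11 (mod 41) since 15·11 = 165 ≡ 1, so λ ≡ 10·11 ≡ 28.
  x = λ² - 29 - 29 = 784 - 58 ≡ 29; y = λ·(29 - 29) - 28 ≡ 13. → (29, 13)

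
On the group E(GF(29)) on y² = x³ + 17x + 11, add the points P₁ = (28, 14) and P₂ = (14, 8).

(28, 14) + (14, 8). λ = (8 - 14)/(14 - 28) ≡ 23/15 mod 29. 15⁻¹ ≡ 2 (mod 29), so λ ≡ 17.
  x = λ² - 28 - 14 = 289 - 42 ≡ 15; y = λ·(28 - 15) - 14 ≡ 4. → (15, 4)

(15, 4)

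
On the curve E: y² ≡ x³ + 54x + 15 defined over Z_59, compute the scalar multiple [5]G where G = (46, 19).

Repeated addition: build up to 5G.
2G: tangent at (46, 19): λ = (3·46² + 54)/(2·19) ≡ 30/38. 38⁻¹ ≡ 14 (mod 59) since 38·14 = 532 ≡ 1, so λ ≡ 30·14 ≡ 7.
  x = λ² - 46 - 46 = 49 - 92 ≡ 16; y = λ·(46 - 16) - 19 ≡ 14. → (16, 14)
3G: (16, 14) + (46, 19). λ = (19 - 14)/(46 - 16) ≡ 5/30 mod 59. 30⁻¹ ≡ 2 (mod 59), so λ ≡ 10.
  x = λ² - 16 - 46 = 100 - 62 ≡ 38; y = λ·(16 - 38) - 14 ≡ 2. → (38, 2)
4G: (38, 2) + (46, 19). λ = (19 - 2)/(46 - 38) ≡ 17/8 mod 59. 8⁻¹ ≡ 37 (mod 59) since 8·37 = 296 ≡ 1, so λ ≡ 39.
  x = λ² - 38 - 46 = 1521 - 84 ≡ 21; y = λ·(38 - 21) - 2 ≡ 12. → (21, 12)
5G: (21, 12) + (46, 19). λ = (19 - 12)/(46 - 21) ≡ 7/25 mod 59. 25⁻¹ ≡ 26 (mod 59), so λ ≡ 5.
  x = λ² - 21 - 46 = 25 - 67 ≡ 17; y = λ·(21 - 17) - 12 ≡ 8. → (17, 8)

(17, 8)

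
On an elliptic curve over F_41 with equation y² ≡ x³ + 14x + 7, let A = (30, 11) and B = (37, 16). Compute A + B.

(13, 7)

(30, 11) + (37, 16). λ = (16 - 11)/(37 - 30) ≡ 5/7 mod 41. 7⁻¹ ≡ 6 (mod 41) since 7·6 = 42 ≡ 1, so λ ≡ 30.
  x = λ² - 30 - 37 = 900 - 67 ≡ 13; y = λ·(30 - 13) - 11 ≡ 7. → (13, 7)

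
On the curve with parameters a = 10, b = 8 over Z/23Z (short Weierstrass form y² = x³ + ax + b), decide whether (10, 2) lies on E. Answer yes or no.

y² = 2² ≡ 4; x³ + 10x + 8 = 1108 ≡ 4 (mod 23). 4 = 4.

yes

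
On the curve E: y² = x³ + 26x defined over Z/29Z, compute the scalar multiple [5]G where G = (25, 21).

Repeated addition: build up to 5G.
2G: tangent at (25, 21): λ = (3·25² + 26)/(2·21) ≡ 16/13. 13⁻¹ ≡ 9 (mod 29), so λ ≡ 16·9 ≡ 28.
  x = λ² - 25 - 25 = 784 - 50 ≡ 9; y = λ·(25 - 9) - 21 ≡ 21. → (9, 21)
3G: (9, 21) + (25, 21). λ = (21 - 21)/(25 - 9) ≡ 0/16 mod 29. 16⁻¹ ≡ 20 (mod 29), so λ ≡ 0.
  x = λ² - 9 - 25 = 0 - 34 ≡ 24; y = λ·(9 - 24) - 21 ≡ 8. → (24, 8)
4G: (24, 8) + (25, 21). λ = (21 - 8)/(25 - 24) ≡ 13/1 mod 29. 1⁻¹ ≡ 1 (mod 29), so λ ≡ 13.
  x = λ² - 24 - 25 = 169 - 49 ≡ 4; y = λ·(24 - 4) - 8 ≡ 20. → (4, 20)
5G: (4, 20) + (25, 21). λ = (21 - 20)/(25 - 4) ≡ 1/21 mod 29. 21⁻¹ ≡ 18 (mod 29), so λ ≡ 18.
  x = λ² - 4 - 25 = 324 - 29 ≡ 5; y = λ·(4 - 5) - 20 ≡ 20. → (5, 20)

(5, 20)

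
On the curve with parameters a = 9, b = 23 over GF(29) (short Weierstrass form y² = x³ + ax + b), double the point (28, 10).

tangent at (28, 10): λ = (3·28² + 9)/(2·10) ≡ 12/20. 20⁻¹ ≡ 16 (mod 29), so λ ≡ 12·16 ≡ 18.
  x = λ² - 28 - 28 = 324 - 56 ≡ 7; y = λ·(28 - 7) - 10 ≡ 20. → (7, 20)

(7, 20)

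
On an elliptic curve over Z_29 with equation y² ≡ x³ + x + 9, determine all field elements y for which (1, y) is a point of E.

none

x³ + 1x + 9 = 11 ≡ 11 (mod 29).
11 is a non-residue mod 29; no y exists.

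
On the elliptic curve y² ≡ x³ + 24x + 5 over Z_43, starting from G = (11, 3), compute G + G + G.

(32, 1)

Repeated addition: build up to 3G.
2G: tangent at (11, 3): λ = (3·11² + 24)/(2·3) ≡ 0/6. 6⁻¹ ≡ 36 (mod 43), so λ ≡ 0·36 ≡ 0.
  x = λ² - 11 - 11 = 0 - 22 ≡ 21; y = λ·(11 - 21) - 3 ≡ 40. → (21, 40)
3G: (21, 40) + (11, 3). λ = (3 - 40)/(11 - 21) ≡ 6/33 mod 43. 33⁻¹ ≡ 30 (mod 43) since 33·30 = 990 ≡ 1, so λ ≡ 8.
  x = λ² - 21 - 11 = 64 - 32 ≡ 32; y = λ·(21 - 32) - 40 ≡ 1. → (32, 1)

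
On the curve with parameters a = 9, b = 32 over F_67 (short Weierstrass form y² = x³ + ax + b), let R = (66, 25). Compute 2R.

(28, 27)

tangent at (66, 25): λ = (3·66² + 9)/(2·25) ≡ 12/50. 50⁻¹ ≡ 63 (mod 67), so λ ≡ 12·63 ≡ 19.
  x = λ² - 66 - 66 = 361 - 132 ≡ 28; y = λ·(66 - 28) - 25 ≡ 27. → (28, 27)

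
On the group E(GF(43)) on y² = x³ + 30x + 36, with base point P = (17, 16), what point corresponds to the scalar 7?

(28, 9)

Double-and-add on 7 = (111)₂. Start with P = (17, 16) for the leading 1-bit.
double: tangent at (17, 16): λ = (3·17² + 30)/(2·16) ≡ 37/32. 32⁻¹ ≡ 39 (mod 43), so λ ≡ 37·39 ≡ 24.
  x = λ² - 17 - 17 = 576 - 34 ≡ 26; y = λ·(17 - 26) - 16 ≡ 26. → (26, 26)
add P: (26, 26) + (17, 16). λ = (16 - 26)/(17 - 26) ≡ 33/34 mod 43. 34⁻¹ ≡ 19 (mod 43), so λ ≡ 25.
  x = λ² - 26 - 17 = 625 - 43 ≡ 23; y = λ·(26 - 23) - 26 ≡ 6. → (23, 6)
double: tangent at (23, 6): λ = (3·23² + 30)/(2·6) ≡ 26/12. 12⁻¹ ≡ 18 (mod 43), so λ ≡ 26·18 ≡ 38.
  x = λ² - 23 - 23 = 1444 - 46 ≡ 22; y = λ·(23 - 22) - 6 ≡ 32. → (22, 32)
add P: (22, 32) + (17, 16). λ = (16 - 32)/(17 - 22) ≡ 27/38 mod 43. 38⁻¹ ≡ 17 (mod 43), so λ ≡ 29.
  x = λ² - 22 - 17 = 841 - 39 ≡ 28; y = λ·(22 - 28) - 32 ≡ 9. → (28, 9)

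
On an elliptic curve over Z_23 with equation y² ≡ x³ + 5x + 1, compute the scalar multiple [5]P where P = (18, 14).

(8, 22)

Double-and-add on 5 = (101)₂. Start with P = (18, 14) for the leading 1-bit.
double: tangent at (18, 14): λ = (3·18² + 5)/(2·14) ≡ 11/5. 5⁻¹ ≡ 14 (mod 23), so λ ≡ 11·14 ≡ 16.
  x = λ² - 18 - 18 = 256 - 36 ≡ 13; y = λ·(18 - 13) - 14 ≡ 20. → (13, 20)
double: tangent at (13, 20): λ = (3·13² + 5)/(2·20) ≡ 6/17. 17⁻¹ ≡ 19 (mod 23), so λ ≡ 6·19 ≡ 22.
  x = λ² - 13 - 13 = 484 - 26 ≡ 21; y = λ·(13 - 21) - 20 ≡ 11. → (21, 11)
add P: (21, 11) + (18, 14). λ = (14 - 11)/(18 - 21) ≡ 3/20 mod 23. 20⁻¹ ≡ 15 (mod 23) since 20·15 = 300 ≡ 1, so λ ≡ 22.
  x = λ² - 21 - 18 = 484 - 39 ≡ 8; y = λ·(21 - 8) - 11 ≡ 22. → (8, 22)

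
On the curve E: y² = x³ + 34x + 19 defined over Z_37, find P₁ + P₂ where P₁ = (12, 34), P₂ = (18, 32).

(12, 34) + (18, 32). λ = (32 - 34)/(18 - 12) ≡ 35/6 mod 37. 6⁻¹ ≡ 31 (mod 37) since 6·31 = 186 ≡ 1, so λ ≡ 12.
  x = λ² - 12 - 18 = 144 - 30 ≡ 3; y = λ·(12 - 3) - 34 ≡ 0. → (3, 0)

(3, 0)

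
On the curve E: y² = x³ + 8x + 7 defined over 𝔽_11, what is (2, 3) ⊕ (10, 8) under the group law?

(2, 3) + (10, 8). λ = (8 - 3)/(10 - 2) ≡ 5/8 mod 11. 8⁻¹ ≡ 7 (mod 11), so λ ≡ 2.
  x = λ² - 2 - 10 = 4 - 12 ≡ 3; y = λ·(2 - 3) - 3 ≡ 6. → (3, 6)

(3, 6)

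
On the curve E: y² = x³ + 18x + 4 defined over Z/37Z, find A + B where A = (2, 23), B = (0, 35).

(34, 21)

(2, 23) + (0, 35). λ = (35 - 23)/(0 - 2) ≡ 12/35 mod 37. 35⁻¹ ≡ 18 (mod 37) since 35·18 = 630 ≡ 1, so λ ≡ 31.
  x = λ² - 2 - 0 = 961 - 2 ≡ 34; y = λ·(2 - 34) - 23 ≡ 21. → (34, 21)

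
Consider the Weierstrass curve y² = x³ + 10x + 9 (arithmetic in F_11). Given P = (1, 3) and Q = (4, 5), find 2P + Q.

(7, 2)

First 2P:
Repeated addition: build up to 2P.
2P: tangent at (1, 3): λ = (3·1² + 10)/(2·3) ≡ 2/6. 6⁻¹ ≡ 2 (mod 11), so λ ≡ 2·2 ≡ 4.
  x = λ² - 1 - 1 = 16 - 2 ≡ 3; y = λ·(1 - 3) - 3 ≡ 0. → (3, 0)
2P = (3, 0).
Finally 2P + Q:
(3, 0) + (4, 5). λ = (5 - 0)/(4 - 3) ≡ 5/1 mod 11. 1⁻¹ ≡ 1 (mod 11) since 1·1 = 1 ≡ 1, so λ ≡ 5.
  x = λ² - 3 - 4 = 25 - 7 ≡ 7; y = λ·(3 - 7) - 0 ≡ 2. → (7, 2)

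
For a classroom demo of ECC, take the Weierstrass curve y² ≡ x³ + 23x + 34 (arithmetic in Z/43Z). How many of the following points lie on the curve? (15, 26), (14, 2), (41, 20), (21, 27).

(15, 26): 26² ≡ 31, rhs ≡ 13 → off.
(14, 2): 2² ≡ 4, rhs ≡ 4 → on.
(41, 20): 20² ≡ 13, rhs ≡ 23 → off.
(21, 27): 27² ≡ 41, rhs ≡ 17 → off.

1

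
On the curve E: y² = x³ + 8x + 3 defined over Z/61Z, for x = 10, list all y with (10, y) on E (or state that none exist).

x³ + 8x + 3 = 1083 ≡ 46 (mod 61).
Square roots of 46 mod 61: 30 and 31 (since 30² = 900 ≡ 46).

30, 31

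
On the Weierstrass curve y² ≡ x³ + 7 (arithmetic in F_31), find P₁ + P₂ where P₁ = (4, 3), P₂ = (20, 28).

(27, 25)

(4, 3) + (20, 28). λ = (28 - 3)/(20 - 4) ≡ 25/16 mod 31. 16⁻¹ ≡ 2 (mod 31), so λ ≡ 19.
  x = λ² - 4 - 20 = 361 - 24 ≡ 27; y = λ·(4 - 27) - 3 ≡ 25. → (27, 25)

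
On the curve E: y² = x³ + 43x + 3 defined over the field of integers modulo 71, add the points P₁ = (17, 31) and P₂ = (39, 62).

(23, 38)

(17, 31) + (39, 62). λ = (62 - 31)/(39 - 17) ≡ 31/22 mod 71. 22⁻¹ ≡ 42 (mod 71) since 22·42 = 924 ≡ 1, so λ ≡ 24.
  x = λ² - 17 - 39 = 576 - 56 ≡ 23; y = λ·(17 - 23) - 31 ≡ 38. → (23, 38)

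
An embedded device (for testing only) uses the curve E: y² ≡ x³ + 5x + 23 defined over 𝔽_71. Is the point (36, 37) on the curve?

y² = 37² ≡ 20; x³ + 5x + 23 = 46859 ≡ 70 (mod 71). 20 ≠ 70.

no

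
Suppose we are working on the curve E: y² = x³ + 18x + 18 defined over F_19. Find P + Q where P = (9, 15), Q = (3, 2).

(9, 15) + (3, 2). λ = (2 - 15)/(3 - 9) ≡ 6/13 mod 19. 13⁻¹ ≡ 3 (mod 19) since 13·3 = 39 ≡ 1, so λ ≡ 18.
  x = λ² - 9 - 3 = 324 - 12 ≡ 8; y = λ·(9 - 8) - 15 ≡ 3. → (8, 3)

(8, 3)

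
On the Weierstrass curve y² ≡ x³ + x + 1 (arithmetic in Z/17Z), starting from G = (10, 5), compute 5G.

Double-and-add on 5 = (101)₂. Start with G = (10, 5) for the leading 1-bit.
double: tangent at (10, 5): λ = (3·10² + 1)/(2·5) ≡ 12/10. 10⁻¹ ≡ 12 (mod 17), so λ ≡ 12·12 ≡ 8.
  x = λ² - 10 - 10 = 64 - 20 ≡ 10; y = λ·(10 - 10) - 5 ≡ 12. → (10, 12)
double: tangent at (10, 12): λ = (3·10² + 1)/(2·12) ≡ 12/7. 7⁻¹ ≡ 5 (mod 17), so λ ≡ 12·5 ≡ 9.
  x = λ² - 10 - 10 = 81 - 20 ≡ 10; y = λ·(10 - 10) - 12 ≡ 5. → (10, 5)
add G: tangent at (10, 5): λ = (3·10² + 1)/(2·5) ≡ 12/10. 10⁻¹ ≡ 12 (mod 17), so λ ≡ 12·12 ≡ 8.
  x = λ² - 10 - 10 = 64 - 20 ≡ 10; y = λ·(10 - 10) - 5 ≡ 12. → (10, 12)

(10, 12)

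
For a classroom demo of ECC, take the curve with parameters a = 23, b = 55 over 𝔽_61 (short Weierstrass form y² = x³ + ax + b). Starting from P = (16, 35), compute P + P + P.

(32, 58)

Repeated addition: build up to 3P.
2P: tangent at (16, 35): λ = (3·16² + 23)/(2·35) ≡ 59/9. 9⁻¹ ≡ 34 (mod 61), so λ ≡ 59·34 ≡ 54.
  x = λ² - 16 - 16 = 2916 - 32 ≡ 17; y = λ·(16 - 17) - 35 ≡ 33. → (17, 33)
3P: (17, 33) + (16, 35). λ = (35 - 33)/(16 - 17) ≡ 2/60 mod 61. 60⁻¹ ≡ 60 (mod 61), so λ ≡ 59.
  x = λ² - 17 - 16 = 3481 - 33 ≡ 32; y = λ·(17 - 32) - 33 ≡ 58. → (32, 58)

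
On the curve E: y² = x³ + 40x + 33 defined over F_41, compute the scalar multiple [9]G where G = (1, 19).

Double-and-add on 9 = (1001)₂. Start with G = (1, 19) for the leading 1-bit.
double: tangent at (1, 19): λ = (3·1² + 40)/(2·19) ≡ 2/38. 38⁻¹ ≡ 27 (mod 41) since 38·27 = 1026 ≡ 1, so λ ≡ 2·27 ≡ 13.
  x = λ² - 1 - 1 = 169 - 2 ≡ 3; y = λ·(1 - 3) - 19 ≡ 37. → (3, 37)
double: tangent at (3, 37): λ = (3·3² + 40)/(2·37) ≡ 26/33. 33⁻¹ ≡ 5 (mod 41), so λ ≡ 26·5 ≡ 7.
  x = λ² - 3 - 3 = 49 - 6 ≡ 2; y = λ·(3 - 2) - 37 ≡ 11. → (2, 11)
double: tangent at (2, 11): λ = (3·2² + 40)/(2·11) ≡ 11/22. 22⁻¹ ≡ 28 (mod 41) since 22·28 = 616 ≡ 1, so λ ≡ 11·28 ≡ 21.
  x = λ² - 2 - 2 = 441 - 4 ≡ 27; y = λ·(2 - 27) - 11 ≡ 38. → (27, 38)
add G: (27, 38) + (1, 19). λ = (19 - 38)/(1 - 27) ≡ 22/15 mod 41. 15⁻¹ ≡ 11 (mod 41) since 15·11 = 165 ≡ 1, so λ ≡ 37.
  x = λ² - 27 - 1 = 1369 - 28 ≡ 29; y = λ·(27 - 29) - 38 ≡ 11. → (29, 11)

(29, 11)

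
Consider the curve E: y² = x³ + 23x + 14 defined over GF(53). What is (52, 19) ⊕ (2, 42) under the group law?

(46, 27)

(52, 19) + (2, 42). λ = (42 - 19)/(2 - 52) ≡ 23/3 mod 53. 3⁻¹ ≡ 18 (mod 53) since 3·18 = 54 ≡ 1, so λ ≡ 43.
  x = λ² - 52 - 2 = 1849 - 54 ≡ 46; y = λ·(52 - 46) - 19 ≡ 27. → (46, 27)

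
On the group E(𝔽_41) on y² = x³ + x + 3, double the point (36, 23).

(18, 21)

tangent at (36, 23): λ = (3·36² + 1)/(2·23) ≡ 35/5. 5⁻¹ ≡ 33 (mod 41) since 5·33 = 165 ≡ 1, so λ ≡ 35·33 ≡ 7.
  x = λ² - 36 - 36 = 49 - 72 ≡ 18; y = λ·(36 - 18) - 23 ≡ 21. → (18, 21)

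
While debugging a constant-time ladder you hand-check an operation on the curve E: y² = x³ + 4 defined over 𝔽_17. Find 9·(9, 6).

Write Q = (9, 6).
Double-and-add on 9 = (1001)₂. Start with Q = (9, 6) for the leading 1-bit.
double: tangent at (9, 6): λ = (3·9² + 0)/(2·6) ≡ 5/12. 12⁻¹ ≡ 10 (mod 17), so λ ≡ 5·10 ≡ 16.
  x = λ² - 9 - 9 = 256 - 18 ≡ 0; y = λ·(9 - 0) - 6 ≡ 2. → (0, 2)
double: tangent at (0, 2): λ = (3·0² + 0)/(2·2) ≡ 0/4. 4⁻¹ ≡ 13 (mod 17), so λ ≡ 0·13 ≡ 0.
  x = λ² - 0 - 0 = 0 - 0 ≡ 0; y = λ·(0 - 0) - 2 ≡ 15. → (0, 15)
double: tangent at (0, 15): λ = (3·0² + 0)/(2·15) ≡ 0/13. 13⁻¹ ≡ 4 (mod 17) since 13·4 = 52 ≡ 1, so λ ≡ 0·4 ≡ 0.
  x = λ² - 0 - 0 = 0 - 0 ≡ 0; y = λ·(0 - 0) - 15 ≡ 2. → (0, 2)
add Q: (0, 2) + (9, 6). λ = (6 - 2)/(9 - 0) ≡ 4/9 mod 17. 9⁻¹ ≡ 2 (mod 17), so λ ≡ 8.
  x = λ² - 0 - 9 = 64 - 9 ≡ 4; y = λ·(0 - 4) - 2 ≡ 0. → (4, 0)

(4, 0)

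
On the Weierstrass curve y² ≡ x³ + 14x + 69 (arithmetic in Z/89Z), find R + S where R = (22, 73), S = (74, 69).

(22, 73) + (74, 69). λ = (69 - 73)/(74 - 22) ≡ 85/52 mod 89. 52⁻¹ ≡ 12 (mod 89) since 52·12 = 624 ≡ 1, so λ ≡ 41.
  x = λ² - 22 - 74 = 1681 - 96 ≡ 72; y = λ·(22 - 72) - 73 ≡ 13. → (72, 13)

(72, 13)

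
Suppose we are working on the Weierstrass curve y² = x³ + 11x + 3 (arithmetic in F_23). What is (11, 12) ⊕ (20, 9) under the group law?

(11, 12) + (20, 9). λ = (9 - 12)/(20 - 11) ≡ 20/9 mod 23. 9⁻¹ ≡ 18 (mod 23) since 9·18 = 162 ≡ 1, so λ ≡ 15.
  x = λ² - 11 - 20 = 225 - 31 ≡ 10; y = λ·(11 - 10) - 12 ≡ 3. → (10, 3)

(10, 3)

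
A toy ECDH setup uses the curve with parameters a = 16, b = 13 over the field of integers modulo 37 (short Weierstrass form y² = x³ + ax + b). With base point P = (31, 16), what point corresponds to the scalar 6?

(36, 25)

Repeated addition: build up to 6P.
2P: tangent at (31, 16): λ = (3·31² + 16)/(2·16) ≡ 13/32. 32⁻¹ ≡ 22 (mod 37) since 32·22 = 704 ≡ 1, so λ ≡ 13·22 ≡ 27.
  x = λ² - 31 - 31 = 729 - 62 ≡ 1; y = λ·(31 - 1) - 16 ≡ 17. → (1, 17)
3P: (1, 17) + (31, 16). λ = (16 - 17)/(31 - 1) ≡ 36/30 mod 37. 30⁻¹ ≡ 21 (mod 37), so λ ≡ 16.
  x = λ² - 1 - 31 = 256 - 32 ≡ 2; y = λ·(1 - 2) - 17 ≡ 4. → (2, 4)
4P: (2, 4) + (31, 16). λ = (16 - 4)/(31 - 2) ≡ 12/29 mod 37. 29⁻¹ ≡ 23 (mod 37), so λ ≡ 17.
  x = λ² - 2 - 31 = 289 - 33 ≡ 34; y = λ·(2 - 34) - 4 ≡ 7. → (34, 7)
5P: (34, 7) + (31, 16). λ = (16 - 7)/(31 - 34) ≡ 9/34 mod 37. 34⁻¹ ≡ 12 (mod 37), so λ ≡ 34.
  x = λ² - 34 - 31 = 1156 - 65 ≡ 18; y = λ·(34 - 18) - 7 ≡ 19. → (18, 19)
6P: (18, 19) + (31, 16). λ = (16 - 19)/(31 - 18) ≡ 34/13 mod 37. 13⁻¹ ≡ 20 (mod 37), so λ ≡ 14.
  x = λ² - 18 - 31 = 196 - 49 ≡ 36; y = λ·(18 - 36) - 19 ≡ 25. → (36, 25)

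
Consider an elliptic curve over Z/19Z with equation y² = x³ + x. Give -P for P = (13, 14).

(13, 5)

-(13, 14) = (13, -14 mod 19) = (13, 5).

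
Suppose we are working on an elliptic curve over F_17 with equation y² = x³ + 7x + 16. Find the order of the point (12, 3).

8

2P: tangent at (12, 3): λ = (3·12² + 7)/(2·3) ≡ 14/6. 6⁻¹ ≡ 3 (mod 17), so λ ≡ 14·3 ≡ 8.
  x = λ² - 12 - 12 = 64 - 24 ≡ 6; y = λ·(12 - 6) - 3 ≡ 11. → (6, 11)
3P: (6, 11) + (12, 3). λ = (3 - 11)/(12 - 6) ≡ 9/6 mod 17. 6⁻¹ ≡ 3 (mod 17) since 6·3 = 18 ≡ 1, so λ ≡ 10.
  x = λ² - 6 - 12 = 100 - 18 ≡ 14; y = λ·(6 - 14) - 11 ≡ 11. → (14, 11)
4P: (14, 11) + (12, 3). λ = (3 - 11)/(12 - 14) ≡ 9/15 mod 17. 15⁻¹ ≡ 8 (mod 17) since 15·8 = 120 ≡ 1, so λ ≡ 4.
  x = λ² - 14 - 12 = 16 - 26 ≡ 7; y = λ·(14 - 7) - 11 ≡ 0. → (7, 0)
5P: (7, 0) + (12, 3). λ = (3 - 0)/(12 - 7) ≡ 3/5 mod 17. 5⁻¹ ≡ 7 (mod 17) since 5·7 = 35 ≡ 1, so λ ≡ 4.
  x = λ² - 7 - 12 = 16 - 19 ≡ 14; y = λ·(7 - 14) - 0 ≡ 6. → (14, 6)
6P: (14, 6) + (12, 3). λ = (3 - 6)/(12 - 14) ≡ 14/15 mod 17. 15⁻¹ ≡ 8 (mod 17), so λ ≡ 10.
  x = λ² - 14 - 12 = 100 - 26 ≡ 6; y = λ·(14 - 6) - 6 ≡ 6. → (6, 6)
7P: (6, 6) + (12, 3). λ = (3 - 6)/(12 - 6) ≡ 14/6 mod 17. 6⁻¹ ≡ 3 (mod 17), so λ ≡ 8.
  x = λ² - 6 - 12 = 64 - 18 ≡ 12; y = λ·(6 - 12) - 6 ≡ 14. → (12, 14)
8P: (12, 14) + (12, 3): same x and y₁ ≡ -y₂, so the sum is O.
8P = O, so the order is 8.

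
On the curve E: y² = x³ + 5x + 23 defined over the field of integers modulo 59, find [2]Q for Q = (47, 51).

(41, 58)

tangent at (47, 51): λ = (3·47² + 5)/(2·51) ≡ 24/43. 43⁻¹ ≡ 11 (mod 59) since 43·11 = 473 ≡ 1, so λ ≡ 24·11 ≡ 28.
  x = λ² - 47 - 47 = 784 - 94 ≡ 41; y = λ·(47 - 41) - 51 ≡ 58. → (41, 58)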